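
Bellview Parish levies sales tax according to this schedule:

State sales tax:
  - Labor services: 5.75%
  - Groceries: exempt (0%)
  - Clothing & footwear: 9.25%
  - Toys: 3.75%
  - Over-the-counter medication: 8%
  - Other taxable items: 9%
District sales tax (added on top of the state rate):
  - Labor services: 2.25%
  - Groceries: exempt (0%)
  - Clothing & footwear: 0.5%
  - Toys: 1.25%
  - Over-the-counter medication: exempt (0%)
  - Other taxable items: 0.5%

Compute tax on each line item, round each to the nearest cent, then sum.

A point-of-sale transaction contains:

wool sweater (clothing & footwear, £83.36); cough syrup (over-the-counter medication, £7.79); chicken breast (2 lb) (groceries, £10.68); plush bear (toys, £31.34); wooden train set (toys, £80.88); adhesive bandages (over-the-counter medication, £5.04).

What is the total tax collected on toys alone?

Plush bear £31.34: toys → 3.75% + 1.25% district = 5% → £1.57
Wooden train set £80.88: toys → 3.75% + 1.25% district = 5% → £4.04
Tax on toys = £1.57 + £4.04 = £5.61

£5.61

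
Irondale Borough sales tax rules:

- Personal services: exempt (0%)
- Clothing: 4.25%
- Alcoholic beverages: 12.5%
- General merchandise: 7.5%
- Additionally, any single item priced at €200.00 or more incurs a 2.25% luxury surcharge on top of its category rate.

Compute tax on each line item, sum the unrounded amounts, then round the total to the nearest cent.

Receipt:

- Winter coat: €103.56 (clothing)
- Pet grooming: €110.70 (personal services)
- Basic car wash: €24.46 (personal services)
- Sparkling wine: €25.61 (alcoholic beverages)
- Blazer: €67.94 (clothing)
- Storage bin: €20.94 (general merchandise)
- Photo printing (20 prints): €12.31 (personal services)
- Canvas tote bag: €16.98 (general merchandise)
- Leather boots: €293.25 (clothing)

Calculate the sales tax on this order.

€32.40

Winter coat €103.56: clothing → 4.25% → €4.4013
Pet grooming €110.70: personal services → 0% → €0.00
Basic car wash €24.46: personal services → 0% → €0.00
Sparkling wine €25.61: alcoholic beverages → 12.5% → €3.20125
Blazer €67.94: clothing → 4.25% → €2.88745
Storage bin €20.94: general merchandise → 7.5% → €1.5705
Photo printing (20 prints) €12.31: personal services → 0% → €0.00
Canvas tote bag €16.98: general merchandise → 7.5% → €1.2735
Leather boots €293.25: clothing → 4.25% + 2.25% surcharge = 6.5% → €19.06125
Unrounded tax sum = €32.39525 → €32.40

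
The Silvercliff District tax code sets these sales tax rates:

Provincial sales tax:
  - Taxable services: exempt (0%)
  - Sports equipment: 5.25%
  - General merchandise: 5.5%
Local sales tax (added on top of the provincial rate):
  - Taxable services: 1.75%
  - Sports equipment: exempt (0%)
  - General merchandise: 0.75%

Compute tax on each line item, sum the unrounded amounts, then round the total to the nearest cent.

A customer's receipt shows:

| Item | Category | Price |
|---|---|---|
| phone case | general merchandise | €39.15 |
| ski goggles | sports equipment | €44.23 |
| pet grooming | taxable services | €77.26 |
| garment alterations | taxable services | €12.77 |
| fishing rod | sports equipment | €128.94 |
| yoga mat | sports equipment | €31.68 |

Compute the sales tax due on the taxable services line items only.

Pet grooming €77.26: taxable services → 0% + 1.75% local = 1.75% → €1.35205
Garment alterations €12.77: taxable services → 0% + 1.75% local = 1.75% → €0.223475
Tax on taxable services: unrounded sum = €1.575525 → €1.58

€1.58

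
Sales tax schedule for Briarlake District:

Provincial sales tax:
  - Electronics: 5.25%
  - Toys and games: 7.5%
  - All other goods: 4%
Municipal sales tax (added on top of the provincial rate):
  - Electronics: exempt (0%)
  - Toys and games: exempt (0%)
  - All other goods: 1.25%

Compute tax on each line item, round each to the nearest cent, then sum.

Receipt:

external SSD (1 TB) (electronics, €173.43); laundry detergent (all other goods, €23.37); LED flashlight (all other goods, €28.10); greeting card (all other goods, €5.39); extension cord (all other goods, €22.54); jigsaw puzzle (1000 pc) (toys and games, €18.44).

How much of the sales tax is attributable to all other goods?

€4.17

Laundry detergent €23.37: all other goods → 4% + 1.25% municipal = 5.25% → €1.23
LED flashlight €28.10: all other goods → 4% + 1.25% municipal = 5.25% → €1.48
Greeting card €5.39: all other goods → 4% + 1.25% municipal = 5.25% → €0.28
Extension cord €22.54: all other goods → 4% + 1.25% municipal = 5.25% → €1.18
Tax on all other goods = €1.23 + €1.48 + €0.28 + €1.18 = €4.17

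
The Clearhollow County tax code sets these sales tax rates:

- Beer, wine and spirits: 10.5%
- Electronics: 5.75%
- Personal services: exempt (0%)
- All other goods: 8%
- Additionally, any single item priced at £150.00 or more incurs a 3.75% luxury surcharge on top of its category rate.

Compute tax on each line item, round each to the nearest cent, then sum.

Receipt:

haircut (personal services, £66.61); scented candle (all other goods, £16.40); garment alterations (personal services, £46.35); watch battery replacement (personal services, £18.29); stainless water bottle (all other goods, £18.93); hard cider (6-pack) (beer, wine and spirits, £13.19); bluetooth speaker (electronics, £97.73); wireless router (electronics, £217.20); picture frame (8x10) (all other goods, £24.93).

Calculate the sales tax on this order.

£32.44

Haircut £66.61: personal services → 0% → £0.00
Scented candle £16.40: all other goods → 8% → £1.31
Garment alterations £46.35: personal services → 0% → £0.00
Watch battery replacement £18.29: personal services → 0% → £0.00
Stainless water bottle £18.93: all other goods → 8% → £1.51
Hard cider (6-pack) £13.19: beer, wine and spirits → 10.5% → £1.38
Bluetooth speaker £97.73: electronics → 5.75% → £5.62
Wireless router £217.20: electronics → 5.75% + 3.75% surcharge = 9.5% → £20.63
Picture frame (8x10) £24.93: all other goods → 8% → £1.99
Total tax = £1.31 + £1.51 + £1.38 + £5.62 + £20.63 + £1.99 = £32.44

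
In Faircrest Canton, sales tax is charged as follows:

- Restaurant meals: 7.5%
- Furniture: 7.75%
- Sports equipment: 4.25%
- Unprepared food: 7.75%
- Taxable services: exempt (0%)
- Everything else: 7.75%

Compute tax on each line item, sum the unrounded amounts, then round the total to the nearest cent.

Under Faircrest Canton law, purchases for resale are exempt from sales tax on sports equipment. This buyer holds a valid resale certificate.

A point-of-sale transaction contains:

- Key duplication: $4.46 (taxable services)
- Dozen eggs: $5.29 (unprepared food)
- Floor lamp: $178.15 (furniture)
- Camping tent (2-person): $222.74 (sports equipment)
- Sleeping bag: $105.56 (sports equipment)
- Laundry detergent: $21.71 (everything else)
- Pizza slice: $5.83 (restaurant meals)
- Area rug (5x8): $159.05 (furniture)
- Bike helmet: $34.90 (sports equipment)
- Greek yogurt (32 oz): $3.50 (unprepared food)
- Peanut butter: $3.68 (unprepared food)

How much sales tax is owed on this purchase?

Key duplication $4.46: taxable services → 0% → $0.00
Dozen eggs $5.29: unprepared food → 7.75% → $0.409975
Floor lamp $178.15: furniture → 7.75% → $13.806625
Camping tent (2-person) $222.74: sports equipment, buyer-exempt → 0% → $0.00
Sleeping bag $105.56: sports equipment, buyer-exempt → 0% → $0.00
Laundry detergent $21.71: everything else → 7.75% → $1.682525
Pizza slice $5.83: restaurant meals → 7.5% → $0.43725
Area rug (5x8) $159.05: furniture → 7.75% → $12.326375
Bike helmet $34.90: sports equipment, buyer-exempt → 0% → $0.00
Greek yogurt (32 oz) $3.50: unprepared food → 7.75% → $0.27125
Peanut butter $3.68: unprepared food → 7.75% → $0.2852
Unrounded tax sum = $29.2192 → $29.22

$29.22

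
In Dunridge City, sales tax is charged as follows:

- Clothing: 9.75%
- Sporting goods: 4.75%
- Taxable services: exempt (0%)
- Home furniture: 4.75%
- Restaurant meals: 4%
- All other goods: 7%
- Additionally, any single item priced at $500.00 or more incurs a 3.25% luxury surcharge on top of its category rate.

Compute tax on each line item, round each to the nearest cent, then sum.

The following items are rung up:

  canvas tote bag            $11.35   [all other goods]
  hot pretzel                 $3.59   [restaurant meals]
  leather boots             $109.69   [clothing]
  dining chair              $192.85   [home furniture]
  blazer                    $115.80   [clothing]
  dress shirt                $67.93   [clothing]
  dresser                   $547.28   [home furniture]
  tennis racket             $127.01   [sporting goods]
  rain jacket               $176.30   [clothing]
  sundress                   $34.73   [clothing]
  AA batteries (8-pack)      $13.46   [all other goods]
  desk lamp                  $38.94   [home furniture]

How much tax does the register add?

Canvas tote bag $11.35: all other goods → 7% → $0.79
Hot pretzel $3.59: restaurant meals → 4% → $0.14
Leather boots $109.69: clothing → 9.75% → $10.69
Dining chair $192.85: home furniture → 4.75% → $9.16
Blazer $115.80: clothing → 9.75% → $11.29
Dress shirt $67.93: clothing → 9.75% → $6.62
Dresser $547.28: home furniture → 4.75% + 3.25% surcharge = 8% → $43.78
Tennis racket $127.01: sporting goods → 4.75% → $6.03
Rain jacket $176.30: clothing → 9.75% → $17.19
Sundress $34.73: clothing → 9.75% → $3.39
AA batteries (8-pack) $13.46: all other goods → 7% → $0.94
Desk lamp $38.94: home furniture → 4.75% → $1.85
Total tax = $0.79 + $0.14 + $10.69 + $9.16 + $11.29 + $6.62 + $43.78 + $6.03 + $17.19 + $3.39 + $0.94 + $1.85 = $111.87

$111.87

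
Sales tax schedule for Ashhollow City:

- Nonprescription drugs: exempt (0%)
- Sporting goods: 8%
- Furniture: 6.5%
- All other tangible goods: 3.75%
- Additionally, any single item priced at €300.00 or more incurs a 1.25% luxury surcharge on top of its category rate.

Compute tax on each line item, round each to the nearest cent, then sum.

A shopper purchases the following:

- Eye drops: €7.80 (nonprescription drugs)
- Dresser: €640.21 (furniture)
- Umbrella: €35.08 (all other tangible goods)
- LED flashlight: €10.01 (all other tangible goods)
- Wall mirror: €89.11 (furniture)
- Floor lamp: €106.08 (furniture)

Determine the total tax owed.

Eye drops €7.80: nonprescription drugs → 0% → €0.00
Dresser €640.21: furniture → 6.5% + 1.25% surcharge = 7.75% → €49.62
Umbrella €35.08: all other tangible goods → 3.75% → €1.32
LED flashlight €10.01: all other tangible goods → 3.75% → €0.38
Wall mirror €89.11: furniture → 6.5% → €5.79
Floor lamp €106.08: furniture → 6.5% → €6.90
Total tax = €49.62 + €1.32 + €0.38 + €5.79 + €6.90 = €64.01

€64.01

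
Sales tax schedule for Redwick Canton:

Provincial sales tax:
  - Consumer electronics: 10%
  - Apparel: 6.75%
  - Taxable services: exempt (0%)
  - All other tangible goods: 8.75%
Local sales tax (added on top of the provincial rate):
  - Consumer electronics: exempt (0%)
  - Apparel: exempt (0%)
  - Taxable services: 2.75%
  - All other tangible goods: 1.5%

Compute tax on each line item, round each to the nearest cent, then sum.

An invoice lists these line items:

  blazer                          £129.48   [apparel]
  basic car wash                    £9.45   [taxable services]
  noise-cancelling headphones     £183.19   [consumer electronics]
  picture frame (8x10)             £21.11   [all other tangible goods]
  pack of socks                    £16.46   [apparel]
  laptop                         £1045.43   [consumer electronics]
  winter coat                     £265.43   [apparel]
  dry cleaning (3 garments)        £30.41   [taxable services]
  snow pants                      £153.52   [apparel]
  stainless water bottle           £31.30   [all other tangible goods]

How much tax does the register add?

Blazer £129.48: apparel → 6.75% + 0% local = 6.75% → £8.74
Basic car wash £9.45: taxable services → 0% + 2.75% local = 2.75% → £0.26
Noise-cancelling headphones £183.19: consumer electronics → 10% + 0% local = 10% → £18.32
Picture frame (8x10) £21.11: all other tangible goods → 8.75% + 1.5% local = 10.25% → £2.16
Pack of socks £16.46: apparel → 6.75% + 0% local = 6.75% → £1.11
Laptop £1045.43: consumer electronics → 10% + 0% local = 10% → £104.54
Winter coat £265.43: apparel → 6.75% + 0% local = 6.75% → £17.92
Dry cleaning (3 garments) £30.41: taxable services → 0% + 2.75% local = 2.75% → £0.84
Snow pants £153.52: apparel → 6.75% + 0% local = 6.75% → £10.36
Stainless water bottle £31.30: all other tangible goods → 8.75% + 1.5% local = 10.25% → £3.21
Total tax = £8.74 + £0.26 + £18.32 + £2.16 + £1.11 + £104.54 + £17.92 + £0.84 + £10.36 + £3.21 = £167.46

£167.46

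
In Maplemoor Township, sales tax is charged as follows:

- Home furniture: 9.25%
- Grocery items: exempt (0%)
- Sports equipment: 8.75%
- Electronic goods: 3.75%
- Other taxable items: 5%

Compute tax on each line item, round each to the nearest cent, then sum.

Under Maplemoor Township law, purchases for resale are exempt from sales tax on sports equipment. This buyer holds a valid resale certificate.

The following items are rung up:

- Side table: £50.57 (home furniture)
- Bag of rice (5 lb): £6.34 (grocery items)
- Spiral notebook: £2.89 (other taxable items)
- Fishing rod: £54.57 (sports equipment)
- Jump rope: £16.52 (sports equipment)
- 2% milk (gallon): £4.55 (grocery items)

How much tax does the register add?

Side table £50.57: home furniture → 9.25% → £4.68
Bag of rice (5 lb) £6.34: grocery items → 0% → £0.00
Spiral notebook £2.89: other taxable items → 5% → £0.14
Fishing rod £54.57: sports equipment, buyer-exempt → 0% → £0.00
Jump rope £16.52: sports equipment, buyer-exempt → 0% → £0.00
2% milk (gallon) £4.55: grocery items → 0% → £0.00
Total tax = £4.68 + £0.14 = £4.82

£4.82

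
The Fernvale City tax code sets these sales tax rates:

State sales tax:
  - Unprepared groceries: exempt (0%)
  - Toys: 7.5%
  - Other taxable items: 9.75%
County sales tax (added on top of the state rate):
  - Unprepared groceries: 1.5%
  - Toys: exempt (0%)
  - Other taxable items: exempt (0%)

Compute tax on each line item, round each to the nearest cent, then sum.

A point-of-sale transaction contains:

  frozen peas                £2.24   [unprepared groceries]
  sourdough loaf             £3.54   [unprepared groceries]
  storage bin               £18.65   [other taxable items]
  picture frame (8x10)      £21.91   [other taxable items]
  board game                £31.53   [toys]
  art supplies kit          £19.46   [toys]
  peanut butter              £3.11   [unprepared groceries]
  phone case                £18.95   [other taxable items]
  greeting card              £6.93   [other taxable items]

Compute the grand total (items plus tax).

£136.76

Frozen peas £2.24: unprepared groceries → 0% + 1.5% county = 1.5% → £0.03
Sourdough loaf £3.54: unprepared groceries → 0% + 1.5% county = 1.5% → £0.05
Storage bin £18.65: other taxable items → 9.75% + 0% county = 9.75% → £1.82
Picture frame (8x10) £21.91: other taxable items → 9.75% + 0% county = 9.75% → £2.14
Board game £31.53: toys → 7.5% + 0% county = 7.5% → £2.36
Art supplies kit £19.46: toys → 7.5% + 0% county = 7.5% → £1.46
Peanut butter £3.11: unprepared groceries → 0% + 1.5% county = 1.5% → £0.05
Phone case £18.95: other taxable items → 9.75% + 0% county = 9.75% → £1.85
Greeting card £6.93: other taxable items → 9.75% + 0% county = 9.75% → £0.68
Subtotal = £126.32; tax = £10.44; total due = £136.76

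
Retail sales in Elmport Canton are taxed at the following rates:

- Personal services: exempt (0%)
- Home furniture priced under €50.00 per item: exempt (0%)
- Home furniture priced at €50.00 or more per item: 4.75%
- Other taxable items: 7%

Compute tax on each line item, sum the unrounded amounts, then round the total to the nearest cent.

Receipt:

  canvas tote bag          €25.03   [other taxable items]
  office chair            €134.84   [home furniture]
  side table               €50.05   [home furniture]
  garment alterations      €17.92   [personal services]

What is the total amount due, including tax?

Canvas tote bag €25.03: other taxable items → 7% → €1.7521
Office chair €134.84: home furniture, €50.00 or more → 4.75% → €6.4049
Side table €50.05: home furniture, €50.00 or more → 4.75% → €2.377375
Garment alterations €17.92: personal services → 0% → €0.00
Subtotal = €227.84; unrounded tax = €10.534375 → €10.53; total due = €238.37

€238.37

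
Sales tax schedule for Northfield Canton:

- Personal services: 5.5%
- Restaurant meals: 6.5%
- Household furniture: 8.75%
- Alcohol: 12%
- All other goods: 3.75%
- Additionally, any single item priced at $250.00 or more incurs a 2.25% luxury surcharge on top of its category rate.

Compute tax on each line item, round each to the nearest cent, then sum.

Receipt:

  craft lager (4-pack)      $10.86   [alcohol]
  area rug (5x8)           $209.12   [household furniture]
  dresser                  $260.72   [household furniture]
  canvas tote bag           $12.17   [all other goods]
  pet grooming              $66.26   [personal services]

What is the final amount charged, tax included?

$611.51

Craft lager (4-pack) $10.86: alcohol → 12% → $1.30
Area rug (5x8) $209.12: household furniture → 8.75% → $18.30
Dresser $260.72: household furniture → 8.75% + 2.25% surcharge = 11% → $28.68
Canvas tote bag $12.17: all other goods → 3.75% → $0.46
Pet grooming $66.26: personal services → 5.5% → $3.64
Subtotal = $559.13; tax = $52.38; total due = $611.51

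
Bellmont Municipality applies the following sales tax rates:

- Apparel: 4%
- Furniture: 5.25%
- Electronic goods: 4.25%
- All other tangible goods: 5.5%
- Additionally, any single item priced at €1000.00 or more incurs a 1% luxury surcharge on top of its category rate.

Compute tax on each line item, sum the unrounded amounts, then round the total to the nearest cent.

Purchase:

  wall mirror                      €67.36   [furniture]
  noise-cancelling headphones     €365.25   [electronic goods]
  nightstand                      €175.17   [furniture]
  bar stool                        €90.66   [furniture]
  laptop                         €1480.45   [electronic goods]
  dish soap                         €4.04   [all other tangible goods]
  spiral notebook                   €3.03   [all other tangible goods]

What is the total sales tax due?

Wall mirror €67.36: furniture → 5.25% → €3.5364
Noise-cancelling headphones €365.25: electronic goods → 4.25% → €15.523125
Nightstand €175.17: furniture → 5.25% → €9.196425
Bar stool €90.66: furniture → 5.25% → €4.75965
Laptop €1480.45: electronic goods → 4.25% + 1% surcharge = 5.25% → €77.723625
Dish soap €4.04: all other tangible goods → 5.5% → €0.2222
Spiral notebook €3.03: all other tangible goods → 5.5% → €0.16665
Unrounded tax sum = €111.128075 → €111.13

€111.13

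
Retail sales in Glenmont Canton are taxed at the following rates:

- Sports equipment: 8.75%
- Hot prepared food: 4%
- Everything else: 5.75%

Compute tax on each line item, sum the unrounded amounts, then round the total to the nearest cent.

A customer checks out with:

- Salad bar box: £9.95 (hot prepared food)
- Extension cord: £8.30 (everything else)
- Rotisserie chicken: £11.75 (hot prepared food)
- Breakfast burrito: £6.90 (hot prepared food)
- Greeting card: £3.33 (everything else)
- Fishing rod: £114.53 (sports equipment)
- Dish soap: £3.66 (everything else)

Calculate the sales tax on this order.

£12.04

Salad bar box £9.95: hot prepared food → 4% → £0.398
Extension cord £8.30: everything else → 5.75% → £0.47725
Rotisserie chicken £11.75: hot prepared food → 4% → £0.47
Breakfast burrito £6.90: hot prepared food → 4% → £0.276
Greeting card £3.33: everything else → 5.75% → £0.191475
Fishing rod £114.53: sports equipment → 8.75% → £10.021375
Dish soap £3.66: everything else → 5.75% → £0.21045
Unrounded tax sum = £12.04455 → £12.04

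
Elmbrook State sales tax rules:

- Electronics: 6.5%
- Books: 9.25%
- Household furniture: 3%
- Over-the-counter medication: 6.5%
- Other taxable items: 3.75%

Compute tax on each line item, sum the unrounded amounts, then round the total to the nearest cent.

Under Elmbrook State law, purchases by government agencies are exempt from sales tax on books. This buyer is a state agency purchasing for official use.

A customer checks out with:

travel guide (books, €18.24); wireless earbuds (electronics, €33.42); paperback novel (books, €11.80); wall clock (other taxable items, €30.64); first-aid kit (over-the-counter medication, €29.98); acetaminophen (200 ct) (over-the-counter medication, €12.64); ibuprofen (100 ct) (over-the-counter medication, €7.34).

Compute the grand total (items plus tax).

€150.63

Travel guide €18.24: books, buyer-exempt → 0% → €0.00
Wireless earbuds €33.42: electronics → 6.5% → €2.1723
Paperback novel €11.80: books, buyer-exempt → 0% → €0.00
Wall clock €30.64: other taxable items → 3.75% → €1.149
First-aid kit €29.98: over-the-counter medication → 6.5% → €1.9487
Acetaminophen (200 ct) €12.64: over-the-counter medication → 6.5% → €0.8216
Ibuprofen (100 ct) €7.34: over-the-counter medication → 6.5% → €0.4771
Subtotal = €144.06; unrounded tax = €6.5687 → €6.57; total due = €150.63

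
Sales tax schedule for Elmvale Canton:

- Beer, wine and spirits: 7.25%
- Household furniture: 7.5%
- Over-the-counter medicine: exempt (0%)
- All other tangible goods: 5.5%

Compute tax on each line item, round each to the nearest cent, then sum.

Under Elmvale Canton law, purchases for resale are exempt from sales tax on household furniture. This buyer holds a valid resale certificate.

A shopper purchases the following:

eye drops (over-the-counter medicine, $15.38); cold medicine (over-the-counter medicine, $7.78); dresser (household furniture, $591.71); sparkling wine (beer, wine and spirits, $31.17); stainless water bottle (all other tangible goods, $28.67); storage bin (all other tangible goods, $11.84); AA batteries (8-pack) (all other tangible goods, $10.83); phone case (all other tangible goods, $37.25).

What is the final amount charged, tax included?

Eye drops $15.38: over-the-counter medicine → 0% → $0.00
Cold medicine $7.78: over-the-counter medicine → 0% → $0.00
Dresser $591.71: household furniture, buyer-exempt → 0% → $0.00
Sparkling wine $31.17: beer, wine and spirits → 7.25% → $2.26
Stainless water bottle $28.67: all other tangible goods → 5.5% → $1.58
Storage bin $11.84: all other tangible goods → 5.5% → $0.65
AA batteries (8-pack) $10.83: all other tangible goods → 5.5% → $0.60
Phone case $37.25: all other tangible goods → 5.5% → $2.05
Subtotal = $734.63; tax = $7.14; total due = $741.77

$741.77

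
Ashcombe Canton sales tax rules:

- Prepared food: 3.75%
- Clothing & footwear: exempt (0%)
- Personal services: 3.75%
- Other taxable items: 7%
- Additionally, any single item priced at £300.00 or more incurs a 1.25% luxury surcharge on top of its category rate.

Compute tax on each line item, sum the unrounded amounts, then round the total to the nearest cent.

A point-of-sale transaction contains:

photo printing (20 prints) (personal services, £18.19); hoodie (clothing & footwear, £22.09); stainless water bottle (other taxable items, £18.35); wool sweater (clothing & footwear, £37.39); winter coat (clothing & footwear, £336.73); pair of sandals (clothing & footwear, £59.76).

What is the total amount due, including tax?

£498.69

Photo printing (20 prints) £18.19: personal services → 3.75% → £0.682125
Hoodie £22.09: clothing & footwear → 0% → £0.00
Stainless water bottle £18.35: other taxable items → 7% → £1.2845
Wool sweater £37.39: clothing & footwear → 0% → £0.00
Winter coat £336.73: clothing & footwear → 0% + 1.25% surcharge = 1.25% → £4.209125
Pair of sandals £59.76: clothing & footwear → 0% → £0.00
Subtotal = £492.51; unrounded tax = £6.17575 → £6.18; total due = £498.69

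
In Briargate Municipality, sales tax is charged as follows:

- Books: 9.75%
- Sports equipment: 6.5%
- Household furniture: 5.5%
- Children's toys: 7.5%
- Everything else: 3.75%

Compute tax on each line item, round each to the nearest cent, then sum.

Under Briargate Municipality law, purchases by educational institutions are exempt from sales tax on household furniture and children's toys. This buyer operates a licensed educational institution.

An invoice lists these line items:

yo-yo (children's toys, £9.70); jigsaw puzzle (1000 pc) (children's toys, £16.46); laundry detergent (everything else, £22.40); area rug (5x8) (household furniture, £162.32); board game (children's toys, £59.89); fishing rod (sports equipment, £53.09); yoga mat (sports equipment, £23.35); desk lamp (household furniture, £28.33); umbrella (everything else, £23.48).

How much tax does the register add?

£6.69

Yo-yo £9.70: children's toys, buyer-exempt → 0% → £0.00
Jigsaw puzzle (1000 pc) £16.46: children's toys, buyer-exempt → 0% → £0.00
Laundry detergent £22.40: everything else → 3.75% → £0.84
Area rug (5x8) £162.32: household furniture, buyer-exempt → 0% → £0.00
Board game £59.89: children's toys, buyer-exempt → 0% → £0.00
Fishing rod £53.09: sports equipment → 6.5% → £3.45
Yoga mat £23.35: sports equipment → 6.5% → £1.52
Desk lamp £28.33: household furniture, buyer-exempt → 0% → £0.00
Umbrella £23.48: everything else → 3.75% → £0.88
Total tax = £0.84 + £3.45 + £1.52 + £0.88 = £6.69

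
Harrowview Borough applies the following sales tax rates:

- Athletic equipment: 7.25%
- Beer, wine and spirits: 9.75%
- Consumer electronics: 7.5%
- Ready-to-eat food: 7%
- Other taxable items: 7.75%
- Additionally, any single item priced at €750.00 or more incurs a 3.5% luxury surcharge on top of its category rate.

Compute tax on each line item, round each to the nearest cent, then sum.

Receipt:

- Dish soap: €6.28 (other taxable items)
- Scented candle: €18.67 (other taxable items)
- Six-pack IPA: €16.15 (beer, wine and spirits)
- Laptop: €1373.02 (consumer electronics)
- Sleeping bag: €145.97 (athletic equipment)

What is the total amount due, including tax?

€1725.21

Dish soap €6.28: other taxable items → 7.75% → €0.49
Scented candle €18.67: other taxable items → 7.75% → €1.45
Six-pack IPA €16.15: beer, wine and spirits → 9.75% → €1.57
Laptop €1373.02: consumer electronics → 7.5% + 3.5% surcharge = 11% → €151.03
Sleeping bag €145.97: athletic equipment → 7.25% → €10.58
Subtotal = €1560.09; tax = €165.12; total due = €1725.21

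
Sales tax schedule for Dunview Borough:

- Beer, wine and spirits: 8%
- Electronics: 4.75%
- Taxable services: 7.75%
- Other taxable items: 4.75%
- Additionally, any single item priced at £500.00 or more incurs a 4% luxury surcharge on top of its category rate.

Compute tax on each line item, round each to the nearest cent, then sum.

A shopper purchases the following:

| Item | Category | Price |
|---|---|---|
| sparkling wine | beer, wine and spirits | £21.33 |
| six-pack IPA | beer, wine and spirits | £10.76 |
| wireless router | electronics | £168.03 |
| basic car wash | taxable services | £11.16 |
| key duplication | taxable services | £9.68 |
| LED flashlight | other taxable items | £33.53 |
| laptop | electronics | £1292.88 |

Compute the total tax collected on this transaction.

Sparkling wine £21.33: beer, wine and spirits → 8% → £1.71
Six-pack IPA £10.76: beer, wine and spirits → 8% → £0.86
Wireless router £168.03: electronics → 4.75% → £7.98
Basic car wash £11.16: taxable services → 7.75% → £0.86
Key duplication £9.68: taxable services → 7.75% → £0.75
LED flashlight £33.53: other taxable items → 4.75% → £1.59
Laptop £1292.88: electronics → 4.75% + 4% surcharge = 8.75% → £113.13
Total tax = £1.71 + £0.86 + £7.98 + £0.86 + £0.75 + £1.59 + £113.13 = £126.88

£126.88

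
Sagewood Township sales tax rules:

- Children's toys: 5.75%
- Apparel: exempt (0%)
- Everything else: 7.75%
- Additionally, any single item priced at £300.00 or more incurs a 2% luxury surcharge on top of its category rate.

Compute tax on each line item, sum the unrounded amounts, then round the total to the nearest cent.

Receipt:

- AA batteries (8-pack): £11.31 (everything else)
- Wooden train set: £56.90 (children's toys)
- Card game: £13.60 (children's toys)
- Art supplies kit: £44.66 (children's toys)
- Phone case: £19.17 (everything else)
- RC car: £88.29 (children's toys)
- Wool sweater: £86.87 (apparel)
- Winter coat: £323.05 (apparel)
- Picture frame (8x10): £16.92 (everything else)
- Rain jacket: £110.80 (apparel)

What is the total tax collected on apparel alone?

£6.46

Wool sweater £86.87: apparel → 0% → £0.00
Winter coat £323.05: apparel → 0% + 2% surcharge = 2% → £6.461
Rain jacket £110.80: apparel → 0% → £0.00
Tax on apparel: unrounded sum = £6.461 → £6.46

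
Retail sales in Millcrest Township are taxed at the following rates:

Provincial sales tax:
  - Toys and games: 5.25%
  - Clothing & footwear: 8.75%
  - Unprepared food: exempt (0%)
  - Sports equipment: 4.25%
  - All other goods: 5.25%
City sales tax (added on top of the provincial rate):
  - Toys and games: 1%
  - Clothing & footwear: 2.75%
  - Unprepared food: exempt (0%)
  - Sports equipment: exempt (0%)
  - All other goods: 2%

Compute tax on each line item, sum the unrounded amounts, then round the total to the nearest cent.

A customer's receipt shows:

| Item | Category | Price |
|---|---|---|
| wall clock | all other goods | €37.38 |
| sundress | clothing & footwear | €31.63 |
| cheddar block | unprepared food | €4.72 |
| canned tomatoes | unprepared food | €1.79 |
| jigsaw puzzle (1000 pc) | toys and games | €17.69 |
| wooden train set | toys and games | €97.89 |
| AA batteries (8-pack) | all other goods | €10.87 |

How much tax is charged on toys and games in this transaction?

Jigsaw puzzle (1000 pc) €17.69: toys and games → 5.25% + 1% city = 6.25% → €1.105625
Wooden train set €97.89: toys and games → 5.25% + 1% city = 6.25% → €6.118125
Tax on toys and games: unrounded sum = €7.22375 → €7.22

€7.22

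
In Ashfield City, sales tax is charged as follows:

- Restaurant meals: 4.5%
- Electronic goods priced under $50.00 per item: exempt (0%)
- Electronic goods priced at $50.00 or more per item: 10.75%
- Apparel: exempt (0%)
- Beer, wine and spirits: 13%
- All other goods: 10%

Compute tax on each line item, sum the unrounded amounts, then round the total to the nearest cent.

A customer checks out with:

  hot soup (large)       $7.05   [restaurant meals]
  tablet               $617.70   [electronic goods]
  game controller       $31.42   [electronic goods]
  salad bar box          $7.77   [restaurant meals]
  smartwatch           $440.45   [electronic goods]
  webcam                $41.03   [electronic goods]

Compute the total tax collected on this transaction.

$114.42

Hot soup (large) $7.05: restaurant meals → 4.5% → $0.31725
Tablet $617.70: electronic goods, $50.00 or more → 10.75% → $66.40275
Game controller $31.42: electronic goods, under $50.00 → 0% → $0.00
Salad bar box $7.77: restaurant meals → 4.5% → $0.34965
Smartwatch $440.45: electronic goods, $50.00 or more → 10.75% → $47.348375
Webcam $41.03: electronic goods, under $50.00 → 0% → $0.00
Unrounded tax sum = $114.418025 → $114.42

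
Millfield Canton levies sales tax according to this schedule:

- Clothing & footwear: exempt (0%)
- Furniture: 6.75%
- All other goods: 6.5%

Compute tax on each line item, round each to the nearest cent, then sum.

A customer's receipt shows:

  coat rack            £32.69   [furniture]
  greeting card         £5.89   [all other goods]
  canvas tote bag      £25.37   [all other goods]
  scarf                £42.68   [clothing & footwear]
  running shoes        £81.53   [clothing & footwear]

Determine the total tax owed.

Coat rack £32.69: furniture → 6.75% → £2.21
Greeting card £5.89: all other goods → 6.5% → £0.38
Canvas tote bag £25.37: all other goods → 6.5% → £1.65
Scarf £42.68: clothing & footwear → 0% → £0.00
Running shoes £81.53: clothing & footwear → 0% → £0.00
Total tax = £2.21 + £0.38 + £1.65 = £4.24

£4.24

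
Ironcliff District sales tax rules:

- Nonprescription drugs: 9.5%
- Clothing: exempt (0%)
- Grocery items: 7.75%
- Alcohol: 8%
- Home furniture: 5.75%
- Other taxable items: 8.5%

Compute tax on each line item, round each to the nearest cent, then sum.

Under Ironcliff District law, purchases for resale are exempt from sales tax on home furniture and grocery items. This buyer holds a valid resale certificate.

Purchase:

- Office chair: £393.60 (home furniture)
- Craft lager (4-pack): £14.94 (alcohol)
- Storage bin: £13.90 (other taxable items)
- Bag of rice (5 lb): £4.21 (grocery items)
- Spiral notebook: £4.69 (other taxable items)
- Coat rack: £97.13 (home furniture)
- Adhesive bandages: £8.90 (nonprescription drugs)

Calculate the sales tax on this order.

Office chair £393.60: home furniture, buyer-exempt → 0% → £0.00
Craft lager (4-pack) £14.94: alcohol → 8% → £1.20
Storage bin £13.90: other taxable items → 8.5% → £1.18
Bag of rice (5 lb) £4.21: grocery items, buyer-exempt → 0% → £0.00
Spiral notebook £4.69: other taxable items → 8.5% → £0.40
Coat rack £97.13: home furniture, buyer-exempt → 0% → £0.00
Adhesive bandages £8.90: nonprescription drugs → 9.5% → £0.85
Total tax = £1.20 + £1.18 + £0.40 + £0.85 = £3.63

£3.63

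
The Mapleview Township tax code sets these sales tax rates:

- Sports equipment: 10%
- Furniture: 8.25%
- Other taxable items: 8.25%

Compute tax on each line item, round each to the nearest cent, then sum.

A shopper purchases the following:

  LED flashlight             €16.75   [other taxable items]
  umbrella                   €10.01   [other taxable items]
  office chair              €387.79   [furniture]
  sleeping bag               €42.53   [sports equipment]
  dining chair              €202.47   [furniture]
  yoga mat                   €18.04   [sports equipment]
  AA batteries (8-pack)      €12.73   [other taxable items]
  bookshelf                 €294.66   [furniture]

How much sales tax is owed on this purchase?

€82.31

LED flashlight €16.75: other taxable items → 8.25% → €1.38
Umbrella €10.01: other taxable items → 8.25% → €0.83
Office chair €387.79: furniture → 8.25% → €31.99
Sleeping bag €42.53: sports equipment → 10% → €4.25
Dining chair €202.47: furniture → 8.25% → €16.70
Yoga mat €18.04: sports equipment → 10% → €1.80
AA batteries (8-pack) €12.73: other taxable items → 8.25% → €1.05
Bookshelf €294.66: furniture → 8.25% → €24.31
Total tax = €1.38 + €0.83 + €31.99 + €4.25 + €16.70 + €1.80 + €1.05 + €24.31 = €82.31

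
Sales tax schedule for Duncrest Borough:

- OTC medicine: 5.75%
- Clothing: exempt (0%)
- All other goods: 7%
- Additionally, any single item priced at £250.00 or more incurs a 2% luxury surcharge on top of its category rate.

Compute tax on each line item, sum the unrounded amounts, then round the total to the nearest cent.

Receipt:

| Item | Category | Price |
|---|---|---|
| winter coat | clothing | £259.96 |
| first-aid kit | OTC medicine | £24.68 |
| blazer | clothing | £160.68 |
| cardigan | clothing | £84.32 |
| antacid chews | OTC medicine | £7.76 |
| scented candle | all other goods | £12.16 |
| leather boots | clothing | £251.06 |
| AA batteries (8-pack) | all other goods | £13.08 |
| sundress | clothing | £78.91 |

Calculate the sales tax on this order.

Winter coat £259.96: clothing → 0% + 2% surcharge = 2% → £5.1992
First-aid kit £24.68: OTC medicine → 5.75% → £1.4191
Blazer £160.68: clothing → 0% → £0.00
Cardigan £84.32: clothing → 0% → £0.00
Antacid chews £7.76: OTC medicine → 5.75% → £0.4462
Scented candle £12.16: all other goods → 7% → £0.8512
Leather boots £251.06: clothing → 0% + 2% surcharge = 2% → £5.0212
AA batteries (8-pack) £13.08: all other goods → 7% → £0.9156
Sundress £78.91: clothing → 0% → £0.00
Unrounded tax sum = £13.8525 → £13.85

£13.85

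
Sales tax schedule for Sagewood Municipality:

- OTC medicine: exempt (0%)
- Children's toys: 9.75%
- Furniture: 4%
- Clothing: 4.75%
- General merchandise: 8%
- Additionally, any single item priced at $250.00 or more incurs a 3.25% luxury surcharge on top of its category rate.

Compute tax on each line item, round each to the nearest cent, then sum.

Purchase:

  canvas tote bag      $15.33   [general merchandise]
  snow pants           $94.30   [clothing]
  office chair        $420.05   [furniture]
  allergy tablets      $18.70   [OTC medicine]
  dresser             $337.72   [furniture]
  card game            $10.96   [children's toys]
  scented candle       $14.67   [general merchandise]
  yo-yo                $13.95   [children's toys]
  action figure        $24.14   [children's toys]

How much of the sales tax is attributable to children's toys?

Card game $10.96: children's toys → 9.75% → $1.07
Yo-yo $13.95: children's toys → 9.75% → $1.36
Action figure $24.14: children's toys → 9.75% → $2.35
Tax on children's toys = $1.07 + $1.36 + $2.35 = $4.78

$4.78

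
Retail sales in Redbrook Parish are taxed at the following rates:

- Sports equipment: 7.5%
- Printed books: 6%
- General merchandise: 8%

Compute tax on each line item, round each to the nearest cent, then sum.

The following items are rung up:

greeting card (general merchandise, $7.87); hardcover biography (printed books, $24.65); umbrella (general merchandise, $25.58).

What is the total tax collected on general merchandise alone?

Greeting card $7.87: general merchandise → 8% → $0.63
Umbrella $25.58: general merchandise → 8% → $2.05
Tax on general merchandise = $0.63 + $2.05 = $2.68

$2.68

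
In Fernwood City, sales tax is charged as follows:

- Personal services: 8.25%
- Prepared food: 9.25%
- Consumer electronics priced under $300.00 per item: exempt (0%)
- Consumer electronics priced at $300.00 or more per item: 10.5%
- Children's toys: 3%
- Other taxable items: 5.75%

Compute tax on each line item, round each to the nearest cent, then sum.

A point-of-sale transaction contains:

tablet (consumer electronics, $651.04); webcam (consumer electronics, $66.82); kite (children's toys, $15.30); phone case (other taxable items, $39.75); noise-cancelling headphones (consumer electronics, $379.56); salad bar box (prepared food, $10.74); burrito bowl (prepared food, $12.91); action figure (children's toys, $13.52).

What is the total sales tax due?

$113.55

Tablet $651.04: consumer electronics, $300.00 or more → 10.5% → $68.36
Webcam $66.82: consumer electronics, under $300.00 → 0% → $0.00
Kite $15.30: children's toys → 3% → $0.46
Phone case $39.75: other taxable items → 5.75% → $2.29
Noise-cancelling headphones $379.56: consumer electronics, $300.00 or more → 10.5% → $39.85
Salad bar box $10.74: prepared food → 9.25% → $0.99
Burrito bowl $12.91: prepared food → 9.25% → $1.19
Action figure $13.52: children's toys → 3% → $0.41
Total tax = $68.36 + $0.46 + $2.29 + $39.85 + $0.99 + $1.19 + $0.41 = $113.55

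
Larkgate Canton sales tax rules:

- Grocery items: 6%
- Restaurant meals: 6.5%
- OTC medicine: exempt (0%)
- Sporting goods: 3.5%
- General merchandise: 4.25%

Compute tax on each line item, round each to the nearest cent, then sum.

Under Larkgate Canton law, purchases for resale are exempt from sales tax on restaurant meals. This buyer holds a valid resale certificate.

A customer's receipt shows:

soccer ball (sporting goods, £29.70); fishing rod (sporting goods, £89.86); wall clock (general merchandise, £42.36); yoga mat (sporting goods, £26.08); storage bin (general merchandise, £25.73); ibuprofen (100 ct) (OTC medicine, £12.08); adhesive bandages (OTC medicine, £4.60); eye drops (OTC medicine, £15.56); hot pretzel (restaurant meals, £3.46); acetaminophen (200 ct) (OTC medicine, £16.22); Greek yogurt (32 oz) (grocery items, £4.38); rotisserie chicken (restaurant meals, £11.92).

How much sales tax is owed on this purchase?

Soccer ball £29.70: sporting goods → 3.5% → £1.04
Fishing rod £89.86: sporting goods → 3.5% → £3.15
Wall clock £42.36: general merchandise → 4.25% → £1.80
Yoga mat £26.08: sporting goods → 3.5% → £0.91
Storage bin £25.73: general merchandise → 4.25% → £1.09
Ibuprofen (100 ct) £12.08: OTC medicine → 0% → £0.00
Adhesive bandages £4.60: OTC medicine → 0% → £0.00
Eye drops £15.56: OTC medicine → 0% → £0.00
Hot pretzel £3.46: restaurant meals, buyer-exempt → 0% → £0.00
Acetaminophen (200 ct) £16.22: OTC medicine → 0% → £0.00
Greek yogurt (32 oz) £4.38: grocery items → 6% → £0.26
Rotisserie chicken £11.92: restaurant meals, buyer-exempt → 0% → £0.00
Total tax = £1.04 + £3.15 + £1.80 + £0.91 + £1.09 + £0.26 = £8.25

£8.25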